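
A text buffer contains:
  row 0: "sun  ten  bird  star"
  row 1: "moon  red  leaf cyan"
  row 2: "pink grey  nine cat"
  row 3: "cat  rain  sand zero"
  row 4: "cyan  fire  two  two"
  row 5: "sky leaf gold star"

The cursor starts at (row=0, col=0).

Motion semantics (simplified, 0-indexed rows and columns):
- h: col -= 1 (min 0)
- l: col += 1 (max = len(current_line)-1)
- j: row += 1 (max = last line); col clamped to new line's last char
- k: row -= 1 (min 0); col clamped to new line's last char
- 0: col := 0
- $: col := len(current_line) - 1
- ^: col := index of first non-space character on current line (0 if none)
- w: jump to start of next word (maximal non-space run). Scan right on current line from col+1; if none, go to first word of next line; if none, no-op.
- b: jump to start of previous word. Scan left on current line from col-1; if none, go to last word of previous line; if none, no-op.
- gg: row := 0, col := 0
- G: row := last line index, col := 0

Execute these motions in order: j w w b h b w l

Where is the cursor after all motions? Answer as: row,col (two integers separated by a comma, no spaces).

Answer: 1,7

Derivation:
After 1 (j): row=1 col=0 char='m'
After 2 (w): row=1 col=6 char='r'
After 3 (w): row=1 col=11 char='l'
After 4 (b): row=1 col=6 char='r'
After 5 (h): row=1 col=5 char='_'
After 6 (b): row=1 col=0 char='m'
After 7 (w): row=1 col=6 char='r'
After 8 (l): row=1 col=7 char='e'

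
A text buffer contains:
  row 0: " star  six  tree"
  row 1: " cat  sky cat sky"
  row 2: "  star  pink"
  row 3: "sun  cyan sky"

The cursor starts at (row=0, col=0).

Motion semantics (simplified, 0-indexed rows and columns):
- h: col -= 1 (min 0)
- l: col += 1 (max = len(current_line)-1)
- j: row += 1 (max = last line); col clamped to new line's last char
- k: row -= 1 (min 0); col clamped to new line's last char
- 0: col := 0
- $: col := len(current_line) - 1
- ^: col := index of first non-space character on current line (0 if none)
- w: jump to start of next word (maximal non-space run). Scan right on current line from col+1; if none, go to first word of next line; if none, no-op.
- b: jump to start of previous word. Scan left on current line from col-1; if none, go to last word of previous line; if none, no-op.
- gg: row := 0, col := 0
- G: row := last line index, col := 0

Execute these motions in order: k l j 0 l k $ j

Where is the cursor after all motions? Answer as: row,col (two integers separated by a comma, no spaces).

Answer: 1,15

Derivation:
After 1 (k): row=0 col=0 char='_'
After 2 (l): row=0 col=1 char='s'
After 3 (j): row=1 col=1 char='c'
After 4 (0): row=1 col=0 char='_'
After 5 (l): row=1 col=1 char='c'
After 6 (k): row=0 col=1 char='s'
After 7 ($): row=0 col=15 char='e'
After 8 (j): row=1 col=15 char='k'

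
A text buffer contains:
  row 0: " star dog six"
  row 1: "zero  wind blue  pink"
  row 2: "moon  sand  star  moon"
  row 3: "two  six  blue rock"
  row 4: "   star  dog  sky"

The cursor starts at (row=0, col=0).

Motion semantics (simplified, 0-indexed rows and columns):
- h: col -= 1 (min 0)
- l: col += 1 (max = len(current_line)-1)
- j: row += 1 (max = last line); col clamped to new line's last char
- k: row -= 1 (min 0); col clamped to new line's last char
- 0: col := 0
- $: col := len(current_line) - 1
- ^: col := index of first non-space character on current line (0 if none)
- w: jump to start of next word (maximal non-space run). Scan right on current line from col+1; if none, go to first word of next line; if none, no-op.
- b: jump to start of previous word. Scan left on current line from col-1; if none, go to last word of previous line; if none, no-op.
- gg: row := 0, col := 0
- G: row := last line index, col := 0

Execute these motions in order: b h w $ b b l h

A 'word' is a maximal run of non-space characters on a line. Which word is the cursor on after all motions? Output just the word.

Answer: dog

Derivation:
After 1 (b): row=0 col=0 char='_'
After 2 (h): row=0 col=0 char='_'
After 3 (w): row=0 col=1 char='s'
After 4 ($): row=0 col=12 char='x'
After 5 (b): row=0 col=10 char='s'
After 6 (b): row=0 col=6 char='d'
After 7 (l): row=0 col=7 char='o'
After 8 (h): row=0 col=6 char='d'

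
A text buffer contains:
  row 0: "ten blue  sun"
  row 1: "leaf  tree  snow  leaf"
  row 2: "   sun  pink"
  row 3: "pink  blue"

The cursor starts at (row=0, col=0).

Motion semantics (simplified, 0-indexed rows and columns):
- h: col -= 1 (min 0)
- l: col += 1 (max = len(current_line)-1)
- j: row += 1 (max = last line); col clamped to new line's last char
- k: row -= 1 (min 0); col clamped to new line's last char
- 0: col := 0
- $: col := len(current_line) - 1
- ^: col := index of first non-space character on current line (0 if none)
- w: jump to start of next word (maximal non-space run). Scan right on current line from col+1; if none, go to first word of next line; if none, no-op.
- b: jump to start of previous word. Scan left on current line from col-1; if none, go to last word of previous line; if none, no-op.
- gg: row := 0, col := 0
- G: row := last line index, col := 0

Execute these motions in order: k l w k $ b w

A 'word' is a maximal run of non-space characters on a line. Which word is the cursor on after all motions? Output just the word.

After 1 (k): row=0 col=0 char='t'
After 2 (l): row=0 col=1 char='e'
After 3 (w): row=0 col=4 char='b'
After 4 (k): row=0 col=4 char='b'
After 5 ($): row=0 col=12 char='n'
After 6 (b): row=0 col=10 char='s'
After 7 (w): row=1 col=0 char='l'

Answer: leaf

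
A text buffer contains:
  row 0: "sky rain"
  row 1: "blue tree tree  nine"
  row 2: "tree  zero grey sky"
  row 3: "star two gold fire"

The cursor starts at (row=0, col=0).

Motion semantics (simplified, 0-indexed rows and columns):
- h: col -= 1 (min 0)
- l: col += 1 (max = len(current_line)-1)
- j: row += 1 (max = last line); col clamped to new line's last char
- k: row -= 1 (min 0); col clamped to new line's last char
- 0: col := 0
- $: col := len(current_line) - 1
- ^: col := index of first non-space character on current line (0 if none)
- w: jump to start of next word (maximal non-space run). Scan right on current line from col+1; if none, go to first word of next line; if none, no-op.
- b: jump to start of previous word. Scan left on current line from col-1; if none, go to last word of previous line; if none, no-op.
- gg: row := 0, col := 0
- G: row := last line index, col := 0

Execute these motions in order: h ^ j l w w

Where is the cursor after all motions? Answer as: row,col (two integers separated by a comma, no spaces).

After 1 (h): row=0 col=0 char='s'
After 2 (^): row=0 col=0 char='s'
After 3 (j): row=1 col=0 char='b'
After 4 (l): row=1 col=1 char='l'
After 5 (w): row=1 col=5 char='t'
After 6 (w): row=1 col=10 char='t'

Answer: 1,10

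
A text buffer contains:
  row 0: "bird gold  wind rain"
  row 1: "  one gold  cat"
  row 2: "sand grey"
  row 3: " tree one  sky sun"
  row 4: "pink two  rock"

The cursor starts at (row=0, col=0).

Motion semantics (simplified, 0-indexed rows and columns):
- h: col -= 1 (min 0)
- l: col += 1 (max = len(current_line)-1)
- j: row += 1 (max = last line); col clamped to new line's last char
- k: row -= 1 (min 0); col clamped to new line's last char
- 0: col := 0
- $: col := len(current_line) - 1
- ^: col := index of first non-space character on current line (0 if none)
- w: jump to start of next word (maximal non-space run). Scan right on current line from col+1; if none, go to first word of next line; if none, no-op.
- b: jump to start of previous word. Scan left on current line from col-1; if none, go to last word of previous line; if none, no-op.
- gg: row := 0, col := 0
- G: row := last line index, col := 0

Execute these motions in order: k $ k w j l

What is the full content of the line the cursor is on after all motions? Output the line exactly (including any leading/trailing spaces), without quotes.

After 1 (k): row=0 col=0 char='b'
After 2 ($): row=0 col=19 char='n'
After 3 (k): row=0 col=19 char='n'
After 4 (w): row=1 col=2 char='o'
After 5 (j): row=2 col=2 char='n'
After 6 (l): row=2 col=3 char='d'

Answer: sand grey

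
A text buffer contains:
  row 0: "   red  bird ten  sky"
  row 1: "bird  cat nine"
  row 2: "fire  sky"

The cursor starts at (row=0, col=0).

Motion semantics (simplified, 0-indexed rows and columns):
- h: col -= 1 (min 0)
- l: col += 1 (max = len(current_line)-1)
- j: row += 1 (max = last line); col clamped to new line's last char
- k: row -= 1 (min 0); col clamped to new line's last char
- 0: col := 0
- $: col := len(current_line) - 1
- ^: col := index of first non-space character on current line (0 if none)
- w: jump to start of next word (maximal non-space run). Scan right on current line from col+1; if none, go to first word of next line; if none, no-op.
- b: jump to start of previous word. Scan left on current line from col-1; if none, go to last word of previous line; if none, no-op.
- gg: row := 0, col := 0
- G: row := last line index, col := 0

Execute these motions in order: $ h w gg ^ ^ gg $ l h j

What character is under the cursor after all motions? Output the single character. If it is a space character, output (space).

After 1 ($): row=0 col=20 char='y'
After 2 (h): row=0 col=19 char='k'
After 3 (w): row=1 col=0 char='b'
After 4 (gg): row=0 col=0 char='_'
After 5 (^): row=0 col=3 char='r'
After 6 (^): row=0 col=3 char='r'
After 7 (gg): row=0 col=0 char='_'
After 8 ($): row=0 col=20 char='y'
After 9 (l): row=0 col=20 char='y'
After 10 (h): row=0 col=19 char='k'
After 11 (j): row=1 col=13 char='e'

Answer: e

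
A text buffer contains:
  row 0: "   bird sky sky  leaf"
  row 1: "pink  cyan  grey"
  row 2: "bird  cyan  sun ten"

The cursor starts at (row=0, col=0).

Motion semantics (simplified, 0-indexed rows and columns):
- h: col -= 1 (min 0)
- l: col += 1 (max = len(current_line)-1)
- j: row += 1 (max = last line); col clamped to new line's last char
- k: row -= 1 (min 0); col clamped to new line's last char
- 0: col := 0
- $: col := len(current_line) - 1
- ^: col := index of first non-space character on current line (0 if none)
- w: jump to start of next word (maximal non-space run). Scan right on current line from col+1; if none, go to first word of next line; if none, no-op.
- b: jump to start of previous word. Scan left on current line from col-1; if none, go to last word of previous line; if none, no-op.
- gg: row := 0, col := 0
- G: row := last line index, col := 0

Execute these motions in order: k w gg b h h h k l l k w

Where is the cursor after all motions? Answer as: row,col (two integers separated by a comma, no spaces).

Answer: 0,3

Derivation:
After 1 (k): row=0 col=0 char='_'
After 2 (w): row=0 col=3 char='b'
After 3 (gg): row=0 col=0 char='_'
After 4 (b): row=0 col=0 char='_'
After 5 (h): row=0 col=0 char='_'
After 6 (h): row=0 col=0 char='_'
After 7 (h): row=0 col=0 char='_'
After 8 (k): row=0 col=0 char='_'
After 9 (l): row=0 col=1 char='_'
After 10 (l): row=0 col=2 char='_'
After 11 (k): row=0 col=2 char='_'
After 12 (w): row=0 col=3 char='b'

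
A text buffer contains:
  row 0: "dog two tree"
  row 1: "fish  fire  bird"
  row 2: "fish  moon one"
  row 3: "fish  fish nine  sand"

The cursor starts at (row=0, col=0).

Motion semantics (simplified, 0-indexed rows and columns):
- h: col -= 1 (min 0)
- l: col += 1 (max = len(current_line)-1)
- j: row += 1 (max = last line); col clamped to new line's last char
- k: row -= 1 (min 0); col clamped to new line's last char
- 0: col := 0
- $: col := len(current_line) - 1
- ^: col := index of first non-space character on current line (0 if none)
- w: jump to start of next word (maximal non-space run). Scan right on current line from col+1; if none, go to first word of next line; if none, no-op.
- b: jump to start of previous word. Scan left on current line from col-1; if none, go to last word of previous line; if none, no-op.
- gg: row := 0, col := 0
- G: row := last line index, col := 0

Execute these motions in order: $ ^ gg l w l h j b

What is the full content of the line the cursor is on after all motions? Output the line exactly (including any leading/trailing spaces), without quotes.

After 1 ($): row=0 col=11 char='e'
After 2 (^): row=0 col=0 char='d'
After 3 (gg): row=0 col=0 char='d'
After 4 (l): row=0 col=1 char='o'
After 5 (w): row=0 col=4 char='t'
After 6 (l): row=0 col=5 char='w'
After 7 (h): row=0 col=4 char='t'
After 8 (j): row=1 col=4 char='_'
After 9 (b): row=1 col=0 char='f'

Answer: fish  fire  bird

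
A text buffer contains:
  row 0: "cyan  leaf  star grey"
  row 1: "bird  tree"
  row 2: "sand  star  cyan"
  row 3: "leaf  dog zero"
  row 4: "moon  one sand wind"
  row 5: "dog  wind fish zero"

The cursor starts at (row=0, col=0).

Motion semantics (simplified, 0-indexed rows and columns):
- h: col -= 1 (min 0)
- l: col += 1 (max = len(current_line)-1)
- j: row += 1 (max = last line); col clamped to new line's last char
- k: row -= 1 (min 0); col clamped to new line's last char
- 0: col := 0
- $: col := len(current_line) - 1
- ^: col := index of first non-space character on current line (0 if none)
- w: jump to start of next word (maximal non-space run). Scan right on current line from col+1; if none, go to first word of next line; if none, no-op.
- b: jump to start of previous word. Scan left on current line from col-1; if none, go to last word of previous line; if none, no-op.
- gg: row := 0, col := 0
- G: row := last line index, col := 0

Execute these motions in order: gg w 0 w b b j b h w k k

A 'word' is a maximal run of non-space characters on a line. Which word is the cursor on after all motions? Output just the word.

After 1 (gg): row=0 col=0 char='c'
After 2 (w): row=0 col=6 char='l'
After 3 (0): row=0 col=0 char='c'
After 4 (w): row=0 col=6 char='l'
After 5 (b): row=0 col=0 char='c'
After 6 (b): row=0 col=0 char='c'
After 7 (j): row=1 col=0 char='b'
After 8 (b): row=0 col=17 char='g'
After 9 (h): row=0 col=16 char='_'
After 10 (w): row=0 col=17 char='g'
After 11 (k): row=0 col=17 char='g'
After 12 (k): row=0 col=17 char='g'

Answer: grey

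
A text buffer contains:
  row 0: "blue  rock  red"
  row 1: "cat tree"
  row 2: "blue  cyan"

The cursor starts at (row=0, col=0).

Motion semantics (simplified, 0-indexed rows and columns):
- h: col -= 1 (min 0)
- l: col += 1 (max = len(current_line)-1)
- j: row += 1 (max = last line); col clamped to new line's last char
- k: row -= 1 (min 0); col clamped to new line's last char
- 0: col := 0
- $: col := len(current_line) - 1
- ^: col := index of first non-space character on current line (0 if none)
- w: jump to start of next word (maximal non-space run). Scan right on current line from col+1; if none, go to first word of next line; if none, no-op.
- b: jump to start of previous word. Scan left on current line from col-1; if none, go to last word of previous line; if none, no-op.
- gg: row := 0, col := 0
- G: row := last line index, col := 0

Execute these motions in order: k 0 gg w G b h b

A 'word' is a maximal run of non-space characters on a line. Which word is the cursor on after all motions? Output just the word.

After 1 (k): row=0 col=0 char='b'
After 2 (0): row=0 col=0 char='b'
After 3 (gg): row=0 col=0 char='b'
After 4 (w): row=0 col=6 char='r'
After 5 (G): row=2 col=0 char='b'
After 6 (b): row=1 col=4 char='t'
After 7 (h): row=1 col=3 char='_'
After 8 (b): row=1 col=0 char='c'

Answer: cat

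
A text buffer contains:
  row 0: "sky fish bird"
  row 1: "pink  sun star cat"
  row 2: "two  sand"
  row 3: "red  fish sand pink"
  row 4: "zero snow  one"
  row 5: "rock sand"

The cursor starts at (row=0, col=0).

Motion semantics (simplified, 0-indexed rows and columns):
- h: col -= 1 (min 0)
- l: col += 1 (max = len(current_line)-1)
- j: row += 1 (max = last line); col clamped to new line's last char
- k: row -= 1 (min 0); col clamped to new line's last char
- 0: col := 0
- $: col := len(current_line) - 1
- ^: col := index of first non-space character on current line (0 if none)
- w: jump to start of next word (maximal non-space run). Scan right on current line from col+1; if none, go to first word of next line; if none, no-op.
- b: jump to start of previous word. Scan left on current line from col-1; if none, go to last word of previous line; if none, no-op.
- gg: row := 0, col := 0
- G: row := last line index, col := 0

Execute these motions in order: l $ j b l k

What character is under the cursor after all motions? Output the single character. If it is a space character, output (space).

After 1 (l): row=0 col=1 char='k'
After 2 ($): row=0 col=12 char='d'
After 3 (j): row=1 col=12 char='a'
After 4 (b): row=1 col=10 char='s'
After 5 (l): row=1 col=11 char='t'
After 6 (k): row=0 col=11 char='r'

Answer: r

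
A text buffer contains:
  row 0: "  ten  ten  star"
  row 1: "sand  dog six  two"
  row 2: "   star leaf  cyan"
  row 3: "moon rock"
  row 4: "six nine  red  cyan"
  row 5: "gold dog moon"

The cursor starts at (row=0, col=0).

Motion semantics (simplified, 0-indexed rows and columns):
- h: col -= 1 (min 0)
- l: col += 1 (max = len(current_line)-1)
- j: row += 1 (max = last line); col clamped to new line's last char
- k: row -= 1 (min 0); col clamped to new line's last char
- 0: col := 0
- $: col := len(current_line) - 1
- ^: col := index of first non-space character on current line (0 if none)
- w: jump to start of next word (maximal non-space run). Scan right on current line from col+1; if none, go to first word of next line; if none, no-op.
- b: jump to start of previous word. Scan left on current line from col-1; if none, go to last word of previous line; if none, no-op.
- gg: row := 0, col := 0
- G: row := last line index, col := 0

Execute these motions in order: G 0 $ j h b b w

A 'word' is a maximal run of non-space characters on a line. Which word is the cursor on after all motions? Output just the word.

After 1 (G): row=5 col=0 char='g'
After 2 (0): row=5 col=0 char='g'
After 3 ($): row=5 col=12 char='n'
After 4 (j): row=5 col=12 char='n'
After 5 (h): row=5 col=11 char='o'
After 6 (b): row=5 col=9 char='m'
After 7 (b): row=5 col=5 char='d'
After 8 (w): row=5 col=9 char='m'

Answer: moon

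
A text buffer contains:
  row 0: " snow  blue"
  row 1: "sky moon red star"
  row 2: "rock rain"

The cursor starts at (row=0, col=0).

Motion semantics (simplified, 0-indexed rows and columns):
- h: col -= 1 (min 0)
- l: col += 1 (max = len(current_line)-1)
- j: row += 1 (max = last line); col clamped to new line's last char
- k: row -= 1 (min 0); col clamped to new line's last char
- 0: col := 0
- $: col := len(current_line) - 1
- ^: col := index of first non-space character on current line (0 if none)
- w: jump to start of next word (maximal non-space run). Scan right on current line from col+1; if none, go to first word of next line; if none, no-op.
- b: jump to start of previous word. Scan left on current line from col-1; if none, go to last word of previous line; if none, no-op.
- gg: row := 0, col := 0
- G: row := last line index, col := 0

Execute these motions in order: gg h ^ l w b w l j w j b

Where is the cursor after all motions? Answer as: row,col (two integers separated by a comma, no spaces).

After 1 (gg): row=0 col=0 char='_'
After 2 (h): row=0 col=0 char='_'
After 3 (^): row=0 col=1 char='s'
After 4 (l): row=0 col=2 char='n'
After 5 (w): row=0 col=7 char='b'
After 6 (b): row=0 col=1 char='s'
After 7 (w): row=0 col=7 char='b'
After 8 (l): row=0 col=8 char='l'
After 9 (j): row=1 col=8 char='_'
After 10 (w): row=1 col=9 char='r'
After 11 (j): row=2 col=8 char='n'
After 12 (b): row=2 col=5 char='r'

Answer: 2,5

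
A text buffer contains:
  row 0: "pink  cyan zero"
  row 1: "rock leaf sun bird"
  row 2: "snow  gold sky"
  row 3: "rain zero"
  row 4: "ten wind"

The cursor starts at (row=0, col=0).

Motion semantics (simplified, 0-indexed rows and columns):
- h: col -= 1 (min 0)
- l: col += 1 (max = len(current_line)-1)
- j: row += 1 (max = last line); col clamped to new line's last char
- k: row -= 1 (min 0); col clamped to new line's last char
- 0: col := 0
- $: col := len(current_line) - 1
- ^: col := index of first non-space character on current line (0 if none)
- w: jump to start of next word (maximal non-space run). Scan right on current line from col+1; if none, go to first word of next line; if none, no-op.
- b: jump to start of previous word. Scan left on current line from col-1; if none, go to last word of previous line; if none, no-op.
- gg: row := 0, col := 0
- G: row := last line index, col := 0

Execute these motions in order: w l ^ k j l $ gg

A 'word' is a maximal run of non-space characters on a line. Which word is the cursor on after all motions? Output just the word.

After 1 (w): row=0 col=6 char='c'
After 2 (l): row=0 col=7 char='y'
After 3 (^): row=0 col=0 char='p'
After 4 (k): row=0 col=0 char='p'
After 5 (j): row=1 col=0 char='r'
After 6 (l): row=1 col=1 char='o'
After 7 ($): row=1 col=17 char='d'
After 8 (gg): row=0 col=0 char='p'

Answer: pink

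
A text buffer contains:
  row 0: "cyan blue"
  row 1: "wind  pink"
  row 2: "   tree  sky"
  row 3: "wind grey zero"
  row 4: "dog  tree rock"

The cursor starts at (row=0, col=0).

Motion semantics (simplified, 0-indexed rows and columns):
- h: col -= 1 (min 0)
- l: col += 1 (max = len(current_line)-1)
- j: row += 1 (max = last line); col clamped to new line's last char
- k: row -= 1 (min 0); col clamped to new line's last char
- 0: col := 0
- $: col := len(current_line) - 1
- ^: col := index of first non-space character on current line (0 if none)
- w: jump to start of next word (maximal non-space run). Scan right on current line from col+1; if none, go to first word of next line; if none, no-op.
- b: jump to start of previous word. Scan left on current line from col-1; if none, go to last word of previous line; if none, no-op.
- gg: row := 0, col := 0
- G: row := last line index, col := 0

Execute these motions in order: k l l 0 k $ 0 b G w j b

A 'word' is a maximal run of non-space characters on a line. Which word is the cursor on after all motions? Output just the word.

After 1 (k): row=0 col=0 char='c'
After 2 (l): row=0 col=1 char='y'
After 3 (l): row=0 col=2 char='a'
After 4 (0): row=0 col=0 char='c'
After 5 (k): row=0 col=0 char='c'
After 6 ($): row=0 col=8 char='e'
After 7 (0): row=0 col=0 char='c'
After 8 (b): row=0 col=0 char='c'
After 9 (G): row=4 col=0 char='d'
After 10 (w): row=4 col=5 char='t'
After 11 (j): row=4 col=5 char='t'
After 12 (b): row=4 col=0 char='d'

Answer: dog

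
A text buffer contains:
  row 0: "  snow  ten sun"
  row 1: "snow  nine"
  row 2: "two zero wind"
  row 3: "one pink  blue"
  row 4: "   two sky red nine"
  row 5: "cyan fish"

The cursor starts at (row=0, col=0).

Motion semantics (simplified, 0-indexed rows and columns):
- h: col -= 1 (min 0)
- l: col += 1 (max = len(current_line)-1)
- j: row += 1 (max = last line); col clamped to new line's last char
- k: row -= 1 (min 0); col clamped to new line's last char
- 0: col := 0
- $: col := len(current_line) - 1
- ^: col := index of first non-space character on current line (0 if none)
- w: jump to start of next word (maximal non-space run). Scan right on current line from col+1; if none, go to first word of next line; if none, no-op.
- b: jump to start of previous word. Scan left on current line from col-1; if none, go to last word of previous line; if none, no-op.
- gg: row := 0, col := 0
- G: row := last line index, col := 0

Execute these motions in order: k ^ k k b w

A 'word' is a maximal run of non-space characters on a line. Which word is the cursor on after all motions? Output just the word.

Answer: ten

Derivation:
After 1 (k): row=0 col=0 char='_'
After 2 (^): row=0 col=2 char='s'
After 3 (k): row=0 col=2 char='s'
After 4 (k): row=0 col=2 char='s'
After 5 (b): row=0 col=2 char='s'
After 6 (w): row=0 col=8 char='t'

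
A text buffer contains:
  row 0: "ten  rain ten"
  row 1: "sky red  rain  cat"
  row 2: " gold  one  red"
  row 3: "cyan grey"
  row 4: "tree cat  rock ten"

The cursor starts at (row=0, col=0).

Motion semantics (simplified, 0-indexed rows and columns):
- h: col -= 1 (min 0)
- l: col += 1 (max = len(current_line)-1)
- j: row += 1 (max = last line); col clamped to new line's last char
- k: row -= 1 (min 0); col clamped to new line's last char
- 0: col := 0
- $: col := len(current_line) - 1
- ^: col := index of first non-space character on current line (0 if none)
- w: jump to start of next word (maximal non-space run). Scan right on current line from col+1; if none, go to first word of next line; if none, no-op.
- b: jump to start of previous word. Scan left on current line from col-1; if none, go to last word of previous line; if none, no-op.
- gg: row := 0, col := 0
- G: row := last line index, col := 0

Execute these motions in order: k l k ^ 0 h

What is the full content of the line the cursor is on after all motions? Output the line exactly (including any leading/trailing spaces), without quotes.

Answer: ten  rain ten

Derivation:
After 1 (k): row=0 col=0 char='t'
After 2 (l): row=0 col=1 char='e'
After 3 (k): row=0 col=1 char='e'
After 4 (^): row=0 col=0 char='t'
After 5 (0): row=0 col=0 char='t'
After 6 (h): row=0 col=0 char='t'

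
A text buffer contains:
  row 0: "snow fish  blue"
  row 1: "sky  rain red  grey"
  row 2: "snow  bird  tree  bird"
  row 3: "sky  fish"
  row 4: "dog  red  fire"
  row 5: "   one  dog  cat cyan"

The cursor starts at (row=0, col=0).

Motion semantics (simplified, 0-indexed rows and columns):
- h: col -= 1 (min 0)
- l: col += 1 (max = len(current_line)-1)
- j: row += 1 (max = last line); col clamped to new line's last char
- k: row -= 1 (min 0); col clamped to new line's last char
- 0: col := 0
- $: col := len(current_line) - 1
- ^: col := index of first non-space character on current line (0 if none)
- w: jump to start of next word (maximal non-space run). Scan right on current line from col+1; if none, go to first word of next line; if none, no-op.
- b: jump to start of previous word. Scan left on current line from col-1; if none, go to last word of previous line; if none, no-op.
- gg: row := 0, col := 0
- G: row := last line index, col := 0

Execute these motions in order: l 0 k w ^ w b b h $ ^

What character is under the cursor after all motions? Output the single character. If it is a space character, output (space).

After 1 (l): row=0 col=1 char='n'
After 2 (0): row=0 col=0 char='s'
After 3 (k): row=0 col=0 char='s'
After 4 (w): row=0 col=5 char='f'
After 5 (^): row=0 col=0 char='s'
After 6 (w): row=0 col=5 char='f'
After 7 (b): row=0 col=0 char='s'
After 8 (b): row=0 col=0 char='s'
After 9 (h): row=0 col=0 char='s'
After 10 ($): row=0 col=14 char='e'
After 11 (^): row=0 col=0 char='s'

Answer: s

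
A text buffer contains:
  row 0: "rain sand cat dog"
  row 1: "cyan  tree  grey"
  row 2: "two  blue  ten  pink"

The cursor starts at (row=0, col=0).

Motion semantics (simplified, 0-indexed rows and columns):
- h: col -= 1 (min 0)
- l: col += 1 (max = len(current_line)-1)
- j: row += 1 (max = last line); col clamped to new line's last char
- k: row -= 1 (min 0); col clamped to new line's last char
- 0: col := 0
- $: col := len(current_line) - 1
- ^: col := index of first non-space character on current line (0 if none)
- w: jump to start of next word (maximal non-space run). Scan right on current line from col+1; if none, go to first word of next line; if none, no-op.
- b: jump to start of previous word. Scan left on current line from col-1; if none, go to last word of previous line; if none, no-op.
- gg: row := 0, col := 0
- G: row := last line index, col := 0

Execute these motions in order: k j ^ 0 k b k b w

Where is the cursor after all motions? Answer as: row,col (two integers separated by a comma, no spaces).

Answer: 0,5

Derivation:
After 1 (k): row=0 col=0 char='r'
After 2 (j): row=1 col=0 char='c'
After 3 (^): row=1 col=0 char='c'
After 4 (0): row=1 col=0 char='c'
After 5 (k): row=0 col=0 char='r'
After 6 (b): row=0 col=0 char='r'
After 7 (k): row=0 col=0 char='r'
After 8 (b): row=0 col=0 char='r'
After 9 (w): row=0 col=5 char='s'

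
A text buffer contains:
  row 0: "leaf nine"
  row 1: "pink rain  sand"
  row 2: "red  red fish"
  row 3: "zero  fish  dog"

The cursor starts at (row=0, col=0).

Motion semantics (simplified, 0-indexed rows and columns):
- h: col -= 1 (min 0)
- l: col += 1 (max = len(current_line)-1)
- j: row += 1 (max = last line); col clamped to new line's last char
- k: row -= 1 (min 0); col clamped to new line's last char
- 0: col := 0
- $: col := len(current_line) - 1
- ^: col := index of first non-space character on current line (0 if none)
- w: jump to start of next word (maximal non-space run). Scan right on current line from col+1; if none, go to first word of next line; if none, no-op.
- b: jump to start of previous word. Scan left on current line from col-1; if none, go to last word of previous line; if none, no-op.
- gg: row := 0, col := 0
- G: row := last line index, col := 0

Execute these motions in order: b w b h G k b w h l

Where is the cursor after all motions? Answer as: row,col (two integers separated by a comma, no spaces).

After 1 (b): row=0 col=0 char='l'
After 2 (w): row=0 col=5 char='n'
After 3 (b): row=0 col=0 char='l'
After 4 (h): row=0 col=0 char='l'
After 5 (G): row=3 col=0 char='z'
After 6 (k): row=2 col=0 char='r'
After 7 (b): row=1 col=11 char='s'
After 8 (w): row=2 col=0 char='r'
After 9 (h): row=2 col=0 char='r'
After 10 (l): row=2 col=1 char='e'

Answer: 2,1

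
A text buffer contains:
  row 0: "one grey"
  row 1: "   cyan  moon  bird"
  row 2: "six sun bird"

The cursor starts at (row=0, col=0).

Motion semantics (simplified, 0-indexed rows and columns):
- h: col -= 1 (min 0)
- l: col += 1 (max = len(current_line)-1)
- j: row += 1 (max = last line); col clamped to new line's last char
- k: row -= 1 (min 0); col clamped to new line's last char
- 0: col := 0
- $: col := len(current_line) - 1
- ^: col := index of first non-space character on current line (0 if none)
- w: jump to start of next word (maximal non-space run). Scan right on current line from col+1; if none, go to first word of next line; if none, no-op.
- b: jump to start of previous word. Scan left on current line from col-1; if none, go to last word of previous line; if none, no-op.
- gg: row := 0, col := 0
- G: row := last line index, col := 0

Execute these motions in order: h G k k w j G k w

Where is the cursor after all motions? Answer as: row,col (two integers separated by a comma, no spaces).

Answer: 1,3

Derivation:
After 1 (h): row=0 col=0 char='o'
After 2 (G): row=2 col=0 char='s'
After 3 (k): row=1 col=0 char='_'
After 4 (k): row=0 col=0 char='o'
After 5 (w): row=0 col=4 char='g'
After 6 (j): row=1 col=4 char='y'
After 7 (G): row=2 col=0 char='s'
After 8 (k): row=1 col=0 char='_'
After 9 (w): row=1 col=3 char='c'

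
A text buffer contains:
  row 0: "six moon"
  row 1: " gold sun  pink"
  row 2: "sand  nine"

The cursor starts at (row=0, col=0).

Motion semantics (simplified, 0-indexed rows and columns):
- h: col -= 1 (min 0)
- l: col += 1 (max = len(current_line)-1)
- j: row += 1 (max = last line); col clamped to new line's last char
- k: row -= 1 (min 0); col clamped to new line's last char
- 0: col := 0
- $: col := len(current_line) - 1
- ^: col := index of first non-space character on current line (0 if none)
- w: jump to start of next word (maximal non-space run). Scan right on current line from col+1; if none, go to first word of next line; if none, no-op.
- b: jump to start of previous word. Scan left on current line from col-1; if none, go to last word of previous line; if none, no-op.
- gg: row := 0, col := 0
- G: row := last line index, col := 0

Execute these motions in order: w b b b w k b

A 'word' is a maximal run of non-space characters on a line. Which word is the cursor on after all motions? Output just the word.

Answer: six

Derivation:
After 1 (w): row=0 col=4 char='m'
After 2 (b): row=0 col=0 char='s'
After 3 (b): row=0 col=0 char='s'
After 4 (b): row=0 col=0 char='s'
After 5 (w): row=0 col=4 char='m'
After 6 (k): row=0 col=4 char='m'
After 7 (b): row=0 col=0 char='s'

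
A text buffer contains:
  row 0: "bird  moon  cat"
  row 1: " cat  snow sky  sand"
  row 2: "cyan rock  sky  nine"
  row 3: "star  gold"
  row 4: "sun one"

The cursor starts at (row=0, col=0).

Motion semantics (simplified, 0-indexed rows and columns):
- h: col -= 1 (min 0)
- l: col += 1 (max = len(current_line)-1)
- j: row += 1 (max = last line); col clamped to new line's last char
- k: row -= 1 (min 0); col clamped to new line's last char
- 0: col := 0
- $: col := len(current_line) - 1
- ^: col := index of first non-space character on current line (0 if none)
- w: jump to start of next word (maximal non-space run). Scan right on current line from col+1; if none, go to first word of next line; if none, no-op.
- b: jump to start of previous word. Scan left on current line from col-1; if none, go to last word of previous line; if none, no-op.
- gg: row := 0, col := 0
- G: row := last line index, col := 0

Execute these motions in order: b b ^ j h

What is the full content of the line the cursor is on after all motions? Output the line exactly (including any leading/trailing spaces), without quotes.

After 1 (b): row=0 col=0 char='b'
After 2 (b): row=0 col=0 char='b'
After 3 (^): row=0 col=0 char='b'
After 4 (j): row=1 col=0 char='_'
After 5 (h): row=1 col=0 char='_'

Answer:  cat  snow sky  sand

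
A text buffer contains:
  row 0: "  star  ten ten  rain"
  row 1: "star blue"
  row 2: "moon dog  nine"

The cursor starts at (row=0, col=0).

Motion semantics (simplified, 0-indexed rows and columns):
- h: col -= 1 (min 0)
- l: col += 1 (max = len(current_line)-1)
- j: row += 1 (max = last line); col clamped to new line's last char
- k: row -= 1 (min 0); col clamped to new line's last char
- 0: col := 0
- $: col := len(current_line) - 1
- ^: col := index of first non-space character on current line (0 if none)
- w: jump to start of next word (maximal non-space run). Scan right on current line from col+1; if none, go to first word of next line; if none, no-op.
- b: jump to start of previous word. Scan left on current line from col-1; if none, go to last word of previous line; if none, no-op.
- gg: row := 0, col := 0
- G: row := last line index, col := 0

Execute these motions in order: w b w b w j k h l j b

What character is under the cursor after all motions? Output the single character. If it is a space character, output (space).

After 1 (w): row=0 col=2 char='s'
After 2 (b): row=0 col=2 char='s'
After 3 (w): row=0 col=8 char='t'
After 4 (b): row=0 col=2 char='s'
After 5 (w): row=0 col=8 char='t'
After 6 (j): row=1 col=8 char='e'
After 7 (k): row=0 col=8 char='t'
After 8 (h): row=0 col=7 char='_'
After 9 (l): row=0 col=8 char='t'
After 10 (j): row=1 col=8 char='e'
After 11 (b): row=1 col=5 char='b'

Answer: b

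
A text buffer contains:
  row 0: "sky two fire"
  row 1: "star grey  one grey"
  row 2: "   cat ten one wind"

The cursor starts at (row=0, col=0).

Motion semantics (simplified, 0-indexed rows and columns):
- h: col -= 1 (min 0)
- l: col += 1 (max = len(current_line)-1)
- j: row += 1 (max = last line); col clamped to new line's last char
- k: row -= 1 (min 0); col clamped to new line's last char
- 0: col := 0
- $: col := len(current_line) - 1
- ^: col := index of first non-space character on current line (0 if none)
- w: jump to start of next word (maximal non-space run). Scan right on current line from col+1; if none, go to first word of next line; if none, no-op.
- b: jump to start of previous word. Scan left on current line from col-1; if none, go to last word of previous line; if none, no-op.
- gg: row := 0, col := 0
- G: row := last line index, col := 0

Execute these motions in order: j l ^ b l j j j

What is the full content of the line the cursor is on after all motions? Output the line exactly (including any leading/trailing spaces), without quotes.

After 1 (j): row=1 col=0 char='s'
After 2 (l): row=1 col=1 char='t'
After 3 (^): row=1 col=0 char='s'
After 4 (b): row=0 col=8 char='f'
After 5 (l): row=0 col=9 char='i'
After 6 (j): row=1 col=9 char='_'
After 7 (j): row=2 col=9 char='n'
After 8 (j): row=2 col=9 char='n'

Answer:    cat ten one wind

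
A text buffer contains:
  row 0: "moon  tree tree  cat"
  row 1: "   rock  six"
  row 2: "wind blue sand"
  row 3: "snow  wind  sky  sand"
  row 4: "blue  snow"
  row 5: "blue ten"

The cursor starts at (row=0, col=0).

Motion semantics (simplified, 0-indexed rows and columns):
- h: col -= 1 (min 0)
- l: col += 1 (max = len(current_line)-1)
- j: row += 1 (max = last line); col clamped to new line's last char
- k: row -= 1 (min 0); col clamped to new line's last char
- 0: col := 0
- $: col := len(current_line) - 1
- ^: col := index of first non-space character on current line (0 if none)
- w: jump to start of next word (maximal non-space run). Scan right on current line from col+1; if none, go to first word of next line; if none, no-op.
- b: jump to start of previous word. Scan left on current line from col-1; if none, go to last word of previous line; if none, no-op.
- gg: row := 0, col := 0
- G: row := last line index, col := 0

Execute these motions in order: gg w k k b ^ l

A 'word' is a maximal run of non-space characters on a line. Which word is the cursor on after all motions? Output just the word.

After 1 (gg): row=0 col=0 char='m'
After 2 (w): row=0 col=6 char='t'
After 3 (k): row=0 col=6 char='t'
After 4 (k): row=0 col=6 char='t'
After 5 (b): row=0 col=0 char='m'
After 6 (^): row=0 col=0 char='m'
After 7 (l): row=0 col=1 char='o'

Answer: moon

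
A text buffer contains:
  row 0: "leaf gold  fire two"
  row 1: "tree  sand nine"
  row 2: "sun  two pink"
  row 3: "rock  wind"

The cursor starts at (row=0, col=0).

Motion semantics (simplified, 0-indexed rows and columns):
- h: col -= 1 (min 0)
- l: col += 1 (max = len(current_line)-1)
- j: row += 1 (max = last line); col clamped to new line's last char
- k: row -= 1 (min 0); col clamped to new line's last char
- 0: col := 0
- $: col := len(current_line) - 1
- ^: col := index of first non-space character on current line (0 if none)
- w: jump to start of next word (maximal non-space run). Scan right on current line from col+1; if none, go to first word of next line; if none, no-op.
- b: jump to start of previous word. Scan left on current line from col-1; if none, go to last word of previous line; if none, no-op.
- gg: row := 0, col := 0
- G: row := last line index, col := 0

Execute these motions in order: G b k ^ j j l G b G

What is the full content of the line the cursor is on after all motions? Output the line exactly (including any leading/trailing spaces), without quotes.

Answer: rock  wind

Derivation:
After 1 (G): row=3 col=0 char='r'
After 2 (b): row=2 col=9 char='p'
After 3 (k): row=1 col=9 char='d'
After 4 (^): row=1 col=0 char='t'
After 5 (j): row=2 col=0 char='s'
After 6 (j): row=3 col=0 char='r'
After 7 (l): row=3 col=1 char='o'
After 8 (G): row=3 col=0 char='r'
After 9 (b): row=2 col=9 char='p'
After 10 (G): row=3 col=0 char='r'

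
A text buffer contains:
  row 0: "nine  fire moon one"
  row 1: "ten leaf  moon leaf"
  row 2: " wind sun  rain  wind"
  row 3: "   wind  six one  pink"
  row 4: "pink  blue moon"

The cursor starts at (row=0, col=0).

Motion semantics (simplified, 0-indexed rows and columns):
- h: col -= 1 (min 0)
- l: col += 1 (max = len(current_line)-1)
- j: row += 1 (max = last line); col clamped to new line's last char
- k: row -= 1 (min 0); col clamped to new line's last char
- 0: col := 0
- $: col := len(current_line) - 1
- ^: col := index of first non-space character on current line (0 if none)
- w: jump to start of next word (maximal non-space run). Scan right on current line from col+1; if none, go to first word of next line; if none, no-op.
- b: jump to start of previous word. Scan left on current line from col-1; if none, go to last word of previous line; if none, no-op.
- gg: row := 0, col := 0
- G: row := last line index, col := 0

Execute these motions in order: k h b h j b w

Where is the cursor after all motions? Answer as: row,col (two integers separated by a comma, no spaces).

Answer: 1,0

Derivation:
After 1 (k): row=0 col=0 char='n'
After 2 (h): row=0 col=0 char='n'
After 3 (b): row=0 col=0 char='n'
After 4 (h): row=0 col=0 char='n'
After 5 (j): row=1 col=0 char='t'
After 6 (b): row=0 col=16 char='o'
After 7 (w): row=1 col=0 char='t'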